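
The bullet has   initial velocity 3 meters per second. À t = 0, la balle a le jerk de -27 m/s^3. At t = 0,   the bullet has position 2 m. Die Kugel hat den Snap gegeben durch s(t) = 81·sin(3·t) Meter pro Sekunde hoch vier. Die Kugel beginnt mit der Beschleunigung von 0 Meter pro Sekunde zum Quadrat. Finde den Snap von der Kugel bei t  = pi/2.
Mit s(t) = 81·sin(3·t) und Einsetzen von t = pi/2, finden wir s = -81.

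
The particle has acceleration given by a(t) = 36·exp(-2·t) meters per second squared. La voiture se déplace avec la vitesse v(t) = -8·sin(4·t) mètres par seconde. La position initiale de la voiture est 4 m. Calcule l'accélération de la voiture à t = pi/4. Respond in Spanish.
Para resolver esto, necesitamos tomar 1 derivada de nuestra ecuación de la velocidad v(t) = -8·sin(4·t). Derivando la velocidad, obtenemos la aceleración: a(t) = -32·cos(4·t). De la ecuación de la aceleración a(t) = -32·cos(4·t), sustituimos t = pi/4 para obtener a = 32.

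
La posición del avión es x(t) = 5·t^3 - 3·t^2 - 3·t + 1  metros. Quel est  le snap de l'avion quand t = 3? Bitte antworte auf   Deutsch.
Um dies zu lösen, müssen wir 4 Ableitungen unserer Gleichung für die Position x(t) = 5·t^3 - 3·t^2 - 3·t + 1 nehmen. Die Ableitung von der Position ergibt die Geschwindigkeit: v(t) = 15·t^2 - 6·t - 3. Die Ableitung von der Geschwindigkeit ergibt die Beschleunigung: a(t) = 30·t - 6. Mit d/dt von a(t) finden wir j(t) = 30. Durch Ableiten von dem Ruck erhalten wir den Snap: s(t) = 0. Aus der Gleichung für den Snap s(t) = 0, setzen wir t = 3 ein und erhalten s = 0.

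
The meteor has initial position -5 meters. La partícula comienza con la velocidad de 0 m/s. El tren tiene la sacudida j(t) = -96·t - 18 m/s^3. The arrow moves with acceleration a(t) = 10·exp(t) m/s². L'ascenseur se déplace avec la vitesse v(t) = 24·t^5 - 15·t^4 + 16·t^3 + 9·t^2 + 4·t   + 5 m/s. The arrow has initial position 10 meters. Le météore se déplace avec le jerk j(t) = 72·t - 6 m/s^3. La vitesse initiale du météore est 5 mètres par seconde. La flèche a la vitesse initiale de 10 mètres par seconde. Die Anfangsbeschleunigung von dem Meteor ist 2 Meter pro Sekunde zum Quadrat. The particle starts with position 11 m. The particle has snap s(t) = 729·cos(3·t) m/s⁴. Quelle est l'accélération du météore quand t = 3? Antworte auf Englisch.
We need to integrate our jerk equation j(t) = 72·t - 6 1 time. Finding the integral of j(t) and using a(0) = 2: a(t) = 36·t^2 - 6·t + 2. Using a(t) = 36·t^2 - 6·t + 2 and substituting t = 3, we find a = 308.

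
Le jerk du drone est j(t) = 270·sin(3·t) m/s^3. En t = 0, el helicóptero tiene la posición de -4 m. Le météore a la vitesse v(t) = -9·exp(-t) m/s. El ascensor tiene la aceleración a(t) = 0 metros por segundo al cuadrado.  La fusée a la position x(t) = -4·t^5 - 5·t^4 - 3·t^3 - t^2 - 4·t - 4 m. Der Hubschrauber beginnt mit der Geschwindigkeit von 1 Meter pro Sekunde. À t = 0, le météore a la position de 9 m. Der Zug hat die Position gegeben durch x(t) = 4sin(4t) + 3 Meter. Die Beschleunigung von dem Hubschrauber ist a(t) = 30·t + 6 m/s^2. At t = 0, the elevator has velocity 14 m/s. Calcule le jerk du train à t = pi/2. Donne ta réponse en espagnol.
Partiendo de la posición x(t) = 4·sin(4·t) + 3, tomamos 3 derivadas. La derivada de la posición da la velocidad: v(t) = 16·cos(4·t). Tomando d/dt de v(t), encontramos a(t) = -64·sin(4·t). La derivada de la aceleración da la sacudida: j(t) = -256·cos(4·t). De la ecuación de la sacudida j(t) = -256·cos(4·t), sustituimos t = pi/2 para obtener j = -256.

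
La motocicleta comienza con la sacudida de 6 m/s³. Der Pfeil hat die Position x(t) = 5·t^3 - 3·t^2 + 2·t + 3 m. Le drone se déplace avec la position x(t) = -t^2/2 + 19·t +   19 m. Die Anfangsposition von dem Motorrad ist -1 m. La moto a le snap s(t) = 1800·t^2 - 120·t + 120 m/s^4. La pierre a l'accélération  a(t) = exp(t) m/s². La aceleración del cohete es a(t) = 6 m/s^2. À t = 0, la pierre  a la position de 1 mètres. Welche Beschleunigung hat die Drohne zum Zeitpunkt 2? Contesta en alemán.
Ausgehend von der Position x(t) = -t^2/2 + 19·t + 19, nehmen wir 2 Ableitungen. Mit d/dt von x(t) finden wir v(t) = 19 - t. Durch Ableiten von der Geschwindigkeit erhalten wir die Beschleunigung: a(t) = -1. Aus der Gleichung für die Beschleunigung a(t) = -1, setzen wir t = 2 ein und erhalten a = -1.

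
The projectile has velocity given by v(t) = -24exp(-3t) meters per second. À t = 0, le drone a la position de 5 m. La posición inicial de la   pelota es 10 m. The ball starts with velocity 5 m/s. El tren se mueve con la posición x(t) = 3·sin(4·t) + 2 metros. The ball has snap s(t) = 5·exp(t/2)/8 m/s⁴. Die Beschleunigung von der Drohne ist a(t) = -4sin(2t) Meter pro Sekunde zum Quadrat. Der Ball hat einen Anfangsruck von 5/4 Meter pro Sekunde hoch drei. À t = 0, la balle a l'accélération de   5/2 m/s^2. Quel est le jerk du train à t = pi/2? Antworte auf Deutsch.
Ausgehend von der Position x(t) = 3·sin(4·t) + 2, nehmen wir 3 Ableitungen. Die Ableitung von der Position ergibt die Geschwindigkeit: v(t) = 12·cos(4·t). Mit d/dt von v(t) finden wir a(t) = -48·sin(4·t). Die Ableitung von der Beschleunigung ergibt den Ruck: j(t) = -192·cos(4·t). Mit j(t) = -192·cos(4·t) und Einsetzen von t = pi/2, finden wir j = -192.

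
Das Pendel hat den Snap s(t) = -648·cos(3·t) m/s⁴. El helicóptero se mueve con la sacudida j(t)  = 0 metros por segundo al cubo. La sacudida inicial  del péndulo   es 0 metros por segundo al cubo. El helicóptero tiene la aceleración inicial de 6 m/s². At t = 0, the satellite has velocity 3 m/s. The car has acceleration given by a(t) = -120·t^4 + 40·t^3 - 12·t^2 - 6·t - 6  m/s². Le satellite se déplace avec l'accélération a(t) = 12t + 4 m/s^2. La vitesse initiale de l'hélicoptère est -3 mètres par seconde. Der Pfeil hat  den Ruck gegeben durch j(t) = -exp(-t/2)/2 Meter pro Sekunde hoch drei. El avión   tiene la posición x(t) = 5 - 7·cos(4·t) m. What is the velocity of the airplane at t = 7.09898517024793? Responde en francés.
En partant de la position x(t) = 5 - 7·cos(4·t), nous prenons 1 dérivée. En prenant d/dt de x(t), nous trouvons v(t) = 28·sin(4·t). En utilisant v(t) = 28·sin(4·t) et en substituant t = 7.09898517024793, nous trouvons v = -3.39660427890137.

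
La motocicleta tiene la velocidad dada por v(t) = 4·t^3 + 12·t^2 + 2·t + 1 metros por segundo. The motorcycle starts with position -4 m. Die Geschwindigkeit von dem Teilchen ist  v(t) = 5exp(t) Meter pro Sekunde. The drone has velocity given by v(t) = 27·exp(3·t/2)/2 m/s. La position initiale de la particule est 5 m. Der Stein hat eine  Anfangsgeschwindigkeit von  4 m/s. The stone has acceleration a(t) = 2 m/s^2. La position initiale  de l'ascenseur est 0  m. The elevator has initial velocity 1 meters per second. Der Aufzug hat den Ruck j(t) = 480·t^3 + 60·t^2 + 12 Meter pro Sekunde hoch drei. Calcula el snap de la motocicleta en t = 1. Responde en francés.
Pour résoudre ceci, nous devons prendre 3 dérivées de notre équation de la vitesse v(t) = 4·t^3 + 12·t^2 + 2·t + 1. La dérivée de la vitesse donne l'accélération: a(t) = 12·t^2 + 24·t + 2. La dérivée de l'accélération donne le jerk: j(t) = 24·t + 24. La dérivée du jerk donne le snap: s(t) = 24. De l'équation du snap s(t) = 24, nous substituons t = 1 pour obtenir s = 24.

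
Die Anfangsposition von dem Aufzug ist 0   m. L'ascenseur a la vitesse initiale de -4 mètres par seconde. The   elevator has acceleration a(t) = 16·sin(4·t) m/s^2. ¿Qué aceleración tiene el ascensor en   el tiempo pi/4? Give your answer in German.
Mit a(t) = 16·sin(4·t) und Einsetzen von t = pi/4, finden wir a = 0.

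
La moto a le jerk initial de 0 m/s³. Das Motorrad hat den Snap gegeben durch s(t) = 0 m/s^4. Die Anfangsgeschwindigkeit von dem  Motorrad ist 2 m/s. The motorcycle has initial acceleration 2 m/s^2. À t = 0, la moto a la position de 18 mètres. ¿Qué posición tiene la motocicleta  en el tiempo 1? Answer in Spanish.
Para resolver esto, necesitamos tomar 4 integrales de nuestra ecuación del snap s(t) = 0. La antiderivada del snap es la sacudida. Usando j(0) = 0, obtenemos j(t) = 0. La antiderivada de la sacudida, con a(0) = 2, da la aceleración: a(t) = 2. Tomando ∫a(t)dt y aplicando v(0) = 2, encontramos v(t) = 2·t + 2. La integral de la velocidad es la posición. Usando x(0) = 18, obtenemos x(t) = t^2 + 2·t + 18. De la ecuación de la posición x(t) = t^2 + 2·t + 18, sustituimos t = 1 para obtener x = 21.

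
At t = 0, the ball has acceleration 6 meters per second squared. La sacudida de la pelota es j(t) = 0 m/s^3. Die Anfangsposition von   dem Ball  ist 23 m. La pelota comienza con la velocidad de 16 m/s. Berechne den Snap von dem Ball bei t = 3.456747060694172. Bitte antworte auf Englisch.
To solve this, we need to take 1 derivative of our jerk equation j(t) = 0. Differentiating jerk, we get snap: s(t) = 0. From the given snap equation s(t) = 0, we substitute t = 3.456747060694172 to get s = 0.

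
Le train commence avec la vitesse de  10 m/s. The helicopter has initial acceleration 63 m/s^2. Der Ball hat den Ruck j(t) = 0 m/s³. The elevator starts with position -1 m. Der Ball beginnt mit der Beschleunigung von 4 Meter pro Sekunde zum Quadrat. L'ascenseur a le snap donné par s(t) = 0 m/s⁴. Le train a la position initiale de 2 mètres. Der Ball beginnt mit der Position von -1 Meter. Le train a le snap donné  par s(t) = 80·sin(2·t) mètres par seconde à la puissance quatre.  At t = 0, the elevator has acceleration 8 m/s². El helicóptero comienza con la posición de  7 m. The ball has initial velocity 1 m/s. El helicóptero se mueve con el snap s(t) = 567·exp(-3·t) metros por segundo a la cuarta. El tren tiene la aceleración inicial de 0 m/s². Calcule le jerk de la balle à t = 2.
En utilisant j(t) = 0 et en substituant t = 2, nous trouvons j = 0.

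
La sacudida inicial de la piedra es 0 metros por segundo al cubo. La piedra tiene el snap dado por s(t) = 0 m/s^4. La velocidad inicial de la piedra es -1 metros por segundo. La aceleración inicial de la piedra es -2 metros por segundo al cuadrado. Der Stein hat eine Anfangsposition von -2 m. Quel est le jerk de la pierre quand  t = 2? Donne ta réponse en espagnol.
Para resolver esto, necesitamos tomar 1 integral de nuestra ecuación del snap s(t) = 0. La antiderivada del snap es la sacudida. Usando j(0) = 0, obtenemos j(t) = 0. De la ecuación de la sacudida j(t) = 0, sustituimos t = 2 para obtener j = 0.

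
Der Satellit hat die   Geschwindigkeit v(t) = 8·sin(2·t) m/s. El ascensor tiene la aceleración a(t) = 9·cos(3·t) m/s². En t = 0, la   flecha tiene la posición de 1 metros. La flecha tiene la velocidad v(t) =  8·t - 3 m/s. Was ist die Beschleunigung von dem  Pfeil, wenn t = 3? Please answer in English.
Starting from velocity v(t) = 8·t - 3, we take 1 derivative. The derivative of velocity gives acceleration: a(t) = 8. We have acceleration a(t) = 8. Substituting t = 3: a(3) = 8.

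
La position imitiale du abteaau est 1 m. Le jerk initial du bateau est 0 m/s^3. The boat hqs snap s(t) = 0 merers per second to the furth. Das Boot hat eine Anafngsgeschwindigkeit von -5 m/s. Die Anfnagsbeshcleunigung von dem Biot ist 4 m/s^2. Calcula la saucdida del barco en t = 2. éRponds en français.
Nous devons trouver la primitive de notre équation du snap s(t) = 0 1 fois. La primitive du snap est le jerk. En utilisant j(0) = 0, nous obtenons j(t) = 0. En utilisant j(t) = 0 et en substituant t = 2, nous trouvons j = 0.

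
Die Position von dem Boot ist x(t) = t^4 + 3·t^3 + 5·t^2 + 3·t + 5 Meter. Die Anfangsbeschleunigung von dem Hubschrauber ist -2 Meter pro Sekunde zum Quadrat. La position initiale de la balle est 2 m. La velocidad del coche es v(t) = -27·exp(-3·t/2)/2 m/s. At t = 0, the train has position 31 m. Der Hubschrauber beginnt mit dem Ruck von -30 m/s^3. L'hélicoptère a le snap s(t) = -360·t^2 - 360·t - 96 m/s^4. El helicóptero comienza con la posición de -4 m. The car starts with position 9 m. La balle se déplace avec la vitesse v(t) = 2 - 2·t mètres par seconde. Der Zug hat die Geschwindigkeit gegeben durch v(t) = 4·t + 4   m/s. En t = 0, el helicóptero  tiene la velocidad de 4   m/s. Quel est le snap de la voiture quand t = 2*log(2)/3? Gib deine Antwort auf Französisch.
En partant de la vitesse v(t) = -27·exp(-3·t/2)/2, nous prenons 3 dérivées. En dérivant la vitesse, nous obtenons l'accélération: a(t) = 81·exp(-3·t/2)/4. La dérivée de l'accélération donne le jerk: j(t) = -243·exp(-3·t/2)/8. En prenant d/dt de j(t), nous trouvons s(t) = 729·exp(-3·t/2)/16. De l'équation du snap s(t) = 729·exp(-3·t/2)/16, nous substituons t = 2*log(2)/3 pour obtenir s = 729/32.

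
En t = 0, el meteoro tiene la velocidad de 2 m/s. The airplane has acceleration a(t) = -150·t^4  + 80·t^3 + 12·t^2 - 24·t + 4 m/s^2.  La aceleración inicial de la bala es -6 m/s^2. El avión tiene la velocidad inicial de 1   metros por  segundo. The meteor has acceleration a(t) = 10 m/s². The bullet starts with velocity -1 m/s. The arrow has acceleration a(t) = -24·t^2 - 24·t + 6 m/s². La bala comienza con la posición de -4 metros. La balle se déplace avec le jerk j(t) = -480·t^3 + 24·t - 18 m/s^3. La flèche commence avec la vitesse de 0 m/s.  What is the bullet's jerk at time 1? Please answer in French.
En utilisant j(t) = -480·t^3 + 24·t - 18 et en substituant t = 1, nous trouvons j = -474.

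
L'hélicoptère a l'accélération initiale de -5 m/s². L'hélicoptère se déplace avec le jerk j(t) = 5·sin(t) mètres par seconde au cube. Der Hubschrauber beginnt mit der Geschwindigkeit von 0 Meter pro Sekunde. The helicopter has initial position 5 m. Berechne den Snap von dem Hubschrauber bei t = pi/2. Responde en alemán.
Ausgehend von dem Ruck j(t) = 5·sin(t), nehmen wir 1 Ableitung. Mit d/dt von j(t) finden wir s(t) = 5·cos(t). Wir haben den Snap s(t) = 5·cos(t). Durch Einsetzen von t = pi/2: s(pi/2) = 0.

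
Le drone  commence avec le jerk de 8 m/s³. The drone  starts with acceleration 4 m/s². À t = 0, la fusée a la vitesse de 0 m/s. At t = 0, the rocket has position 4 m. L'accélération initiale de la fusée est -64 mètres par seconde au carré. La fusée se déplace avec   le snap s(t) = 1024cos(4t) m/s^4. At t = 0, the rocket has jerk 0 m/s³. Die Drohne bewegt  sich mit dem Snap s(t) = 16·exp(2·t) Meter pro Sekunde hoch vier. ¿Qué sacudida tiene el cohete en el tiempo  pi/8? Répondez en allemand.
Ausgehend von dem Snap s(t) = 1024·cos(4·t), nehmen wir 1 Stammfunktion. Das Integral von dem Snap ist der Ruck. Mit j(0) = 0 erhalten wir j(t) = 256·sin(4·t). Aus der Gleichung für den Ruck j(t) = 256·sin(4·t), setzen wir t = pi/8 ein und erhalten j = 256.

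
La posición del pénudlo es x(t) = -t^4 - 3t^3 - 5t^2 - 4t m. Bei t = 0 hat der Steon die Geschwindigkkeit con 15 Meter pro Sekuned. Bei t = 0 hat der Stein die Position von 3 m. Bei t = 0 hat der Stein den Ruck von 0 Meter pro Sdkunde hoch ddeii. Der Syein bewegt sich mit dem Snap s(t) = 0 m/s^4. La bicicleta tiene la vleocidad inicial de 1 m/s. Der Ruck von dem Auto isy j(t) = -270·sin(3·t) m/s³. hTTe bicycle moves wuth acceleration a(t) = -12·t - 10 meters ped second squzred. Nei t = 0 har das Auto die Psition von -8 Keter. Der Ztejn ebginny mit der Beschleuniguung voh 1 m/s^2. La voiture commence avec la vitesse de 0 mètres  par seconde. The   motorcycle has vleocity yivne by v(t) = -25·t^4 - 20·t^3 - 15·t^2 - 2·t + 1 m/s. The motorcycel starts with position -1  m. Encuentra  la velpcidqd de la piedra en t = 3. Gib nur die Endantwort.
v(3) = 18.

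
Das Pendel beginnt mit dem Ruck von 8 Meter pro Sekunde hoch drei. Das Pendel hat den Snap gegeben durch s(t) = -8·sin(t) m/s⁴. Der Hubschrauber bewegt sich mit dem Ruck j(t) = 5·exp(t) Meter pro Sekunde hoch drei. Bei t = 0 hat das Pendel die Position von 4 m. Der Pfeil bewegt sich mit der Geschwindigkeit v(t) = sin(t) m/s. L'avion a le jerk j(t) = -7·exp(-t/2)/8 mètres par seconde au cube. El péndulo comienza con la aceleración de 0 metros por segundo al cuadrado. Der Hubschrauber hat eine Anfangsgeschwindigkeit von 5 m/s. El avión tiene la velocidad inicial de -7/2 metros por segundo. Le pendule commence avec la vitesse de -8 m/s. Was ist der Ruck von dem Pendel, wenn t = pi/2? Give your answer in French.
En partant du snap s(t) = -8·sin(t), nous prenons 1 intégrale. En intégrant le snap et en utilisant la condition initiale j(0) = 8, nous obtenons j(t) = 8·cos(t). De l'équation du jerk j(t) = 8·cos(t), nous substituons t = pi/2 pour obtenir j = 0.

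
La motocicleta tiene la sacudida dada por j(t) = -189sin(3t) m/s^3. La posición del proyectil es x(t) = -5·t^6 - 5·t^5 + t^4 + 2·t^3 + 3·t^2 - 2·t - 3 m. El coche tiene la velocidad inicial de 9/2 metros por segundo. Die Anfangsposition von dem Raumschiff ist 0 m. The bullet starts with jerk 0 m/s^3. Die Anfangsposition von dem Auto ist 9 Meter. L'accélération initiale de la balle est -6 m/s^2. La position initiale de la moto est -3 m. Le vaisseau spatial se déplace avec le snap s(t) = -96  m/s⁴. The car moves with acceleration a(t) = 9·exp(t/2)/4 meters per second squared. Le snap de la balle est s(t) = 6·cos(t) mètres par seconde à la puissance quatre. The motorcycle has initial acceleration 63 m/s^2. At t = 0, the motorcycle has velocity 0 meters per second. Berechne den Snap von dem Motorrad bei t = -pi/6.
Wir müssen unsere Gleichung für den Ruck j(t) = -189·sin(3·t) 1-mal ableiten. Mit d/dt von j(t) finden wir s(t) = -567·cos(3·t). Aus der Gleichung für den Snap s(t) = -567·cos(3·t), setzen wir t = -pi/6 ein und erhalten s = 0.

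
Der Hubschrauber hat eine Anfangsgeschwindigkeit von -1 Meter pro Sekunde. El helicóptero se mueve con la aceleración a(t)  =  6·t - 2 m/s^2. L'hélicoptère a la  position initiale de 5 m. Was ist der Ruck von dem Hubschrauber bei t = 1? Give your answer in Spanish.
Debemos derivar nuestra ecuación de la aceleración a(t) = 6·t - 2 1 vez. Tomando d/dt de a(t), encontramos j(t) = 6. De la ecuación de la sacudida j(t) = 6, sustituimos t = 1 para obtener j = 6.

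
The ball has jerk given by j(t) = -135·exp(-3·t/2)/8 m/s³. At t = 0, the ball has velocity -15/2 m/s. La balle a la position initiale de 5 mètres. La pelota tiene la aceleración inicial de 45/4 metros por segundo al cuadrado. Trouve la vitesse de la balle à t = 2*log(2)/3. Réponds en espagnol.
Para resolver esto, necesitamos tomar 2 integrales de nuestra ecuación de la sacudida j(t) = -135·exp(-3·t/2)/8. La integral de la sacudida, con a(0) = 45/4, da la aceleración: a(t) = 45·exp(-3·t/2)/4. La antiderivada de la aceleración es la velocidad. Usando v(0) = -15/2, obtenemos v(t) = -15·exp(-3·t/2)/2. De la ecuación de la velocidad v(t) = -15·exp(-3·t/2)/2, sustituimos t = 2*log(2)/3 para obtener v = -15/4.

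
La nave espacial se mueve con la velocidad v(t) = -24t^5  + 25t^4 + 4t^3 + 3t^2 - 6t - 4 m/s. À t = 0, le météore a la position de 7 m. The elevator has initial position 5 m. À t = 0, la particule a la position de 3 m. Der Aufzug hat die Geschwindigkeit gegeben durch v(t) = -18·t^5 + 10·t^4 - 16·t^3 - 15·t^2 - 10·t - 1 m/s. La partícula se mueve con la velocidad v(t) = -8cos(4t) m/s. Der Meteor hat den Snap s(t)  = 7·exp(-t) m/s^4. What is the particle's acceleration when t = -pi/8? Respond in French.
Pour résoudre ceci, nous devons prendre 1 dérivée de notre équation de la vitesse v(t) = -8·cos(4·t). En prenant d/dt de v(t), nous trouvons a(t) = 32·sin(4·t). De l'équation de l'accélération a(t) = 32·sin(4·t), nous substituons t = -pi/8 pour obtenir a = -32.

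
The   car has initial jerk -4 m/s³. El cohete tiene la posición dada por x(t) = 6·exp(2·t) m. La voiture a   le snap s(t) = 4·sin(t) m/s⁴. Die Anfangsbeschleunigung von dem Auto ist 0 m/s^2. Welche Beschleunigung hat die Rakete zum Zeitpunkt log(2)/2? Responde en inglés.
We must differentiate our position equation x(t) = 6·exp(2·t) 2 times. Differentiating position, we get velocity: v(t) = 12·exp(2·t). The derivative of velocity gives acceleration: a(t) = 24·exp(2·t). We have acceleration a(t) = 24·exp(2·t). Substituting t = log(2)/2: a(log(2)/2) = 48.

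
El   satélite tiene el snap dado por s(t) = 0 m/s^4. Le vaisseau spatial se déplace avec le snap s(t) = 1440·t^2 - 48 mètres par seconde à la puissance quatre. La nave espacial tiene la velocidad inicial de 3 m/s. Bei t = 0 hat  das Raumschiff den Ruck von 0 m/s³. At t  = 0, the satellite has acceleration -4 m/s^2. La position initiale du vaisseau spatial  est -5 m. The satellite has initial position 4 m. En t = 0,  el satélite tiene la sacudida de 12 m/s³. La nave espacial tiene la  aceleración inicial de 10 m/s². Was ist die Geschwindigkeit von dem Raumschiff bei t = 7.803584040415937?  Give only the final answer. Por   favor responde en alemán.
Bei t = 7.803584040415937, v = 690794.657624025.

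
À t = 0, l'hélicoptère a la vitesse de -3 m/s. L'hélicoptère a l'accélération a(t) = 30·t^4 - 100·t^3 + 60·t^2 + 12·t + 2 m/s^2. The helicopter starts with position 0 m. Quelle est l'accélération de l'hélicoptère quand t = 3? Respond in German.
Wir haben die Beschleunigung a(t) = 30·t^4 - 100·t^3 + 60·t^2 + 12·t + 2. Durch Einsetzen von t = 3: a(3) = 308.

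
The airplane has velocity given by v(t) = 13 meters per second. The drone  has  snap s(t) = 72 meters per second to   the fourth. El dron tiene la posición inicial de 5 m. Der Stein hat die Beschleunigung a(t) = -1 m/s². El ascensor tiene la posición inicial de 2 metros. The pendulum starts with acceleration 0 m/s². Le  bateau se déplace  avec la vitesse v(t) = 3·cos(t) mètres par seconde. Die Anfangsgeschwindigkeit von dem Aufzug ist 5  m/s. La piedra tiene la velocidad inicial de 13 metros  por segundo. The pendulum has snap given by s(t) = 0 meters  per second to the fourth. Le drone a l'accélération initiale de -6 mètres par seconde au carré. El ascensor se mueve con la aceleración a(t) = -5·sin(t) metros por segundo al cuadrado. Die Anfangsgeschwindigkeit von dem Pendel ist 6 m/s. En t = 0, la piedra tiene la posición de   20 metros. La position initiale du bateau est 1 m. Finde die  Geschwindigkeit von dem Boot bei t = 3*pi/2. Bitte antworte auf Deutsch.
Aus der Gleichung für die Geschwindigkeit v(t) = 3·cos(t), setzen wir t = 3*pi/2 ein und erhalten v = 0.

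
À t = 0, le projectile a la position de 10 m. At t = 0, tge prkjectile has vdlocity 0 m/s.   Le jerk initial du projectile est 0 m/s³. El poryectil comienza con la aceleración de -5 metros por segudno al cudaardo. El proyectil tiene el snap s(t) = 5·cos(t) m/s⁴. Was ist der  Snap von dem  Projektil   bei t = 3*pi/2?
Mit s(t) = 5·cos(t) und Einsetzen von t = 3*pi/2, finden wir s = 0.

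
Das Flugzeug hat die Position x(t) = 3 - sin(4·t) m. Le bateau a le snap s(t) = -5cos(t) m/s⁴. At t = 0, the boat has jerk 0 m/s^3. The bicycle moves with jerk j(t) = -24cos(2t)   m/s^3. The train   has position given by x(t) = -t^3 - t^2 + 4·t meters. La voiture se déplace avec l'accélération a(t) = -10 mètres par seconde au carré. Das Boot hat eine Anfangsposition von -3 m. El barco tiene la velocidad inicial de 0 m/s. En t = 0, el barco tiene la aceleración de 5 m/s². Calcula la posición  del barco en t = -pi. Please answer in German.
Ausgehend von dem Snap s(t) = -5·cos(t), nehmen wir 4 Integrale. Das Integral von dem Snap, mit j(0) = 0, ergibt den Ruck: j(t) = -5·sin(t). Die Stammfunktion von dem Ruck ist die Beschleunigung. Mit a(0) = 5 erhalten wir a(t) = 5·cos(t). Mit ∫a(t)dt und Anwendung von v(0) = 0, finden wir v(t) = 5·sin(t). Die Stammfunktion von der Geschwindigkeit ist die Position. Mit x(0) = -3 erhalten wir x(t) = 2 - 5·cos(t). Aus der Gleichung für die Position x(t) = 2 - 5·cos(t), setzen wir t = -pi ein und erhalten x = 7.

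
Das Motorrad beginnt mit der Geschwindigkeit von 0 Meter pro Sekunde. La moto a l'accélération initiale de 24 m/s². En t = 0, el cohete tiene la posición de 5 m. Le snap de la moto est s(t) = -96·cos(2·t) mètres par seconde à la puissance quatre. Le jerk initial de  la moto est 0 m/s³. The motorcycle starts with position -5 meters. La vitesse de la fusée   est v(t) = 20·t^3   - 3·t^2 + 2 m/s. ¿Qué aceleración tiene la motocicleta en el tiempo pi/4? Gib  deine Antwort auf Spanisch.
Partiendo del snap s(t) = -96·cos(2·t), tomamos 2 antiderivadas. La integral del snap, con j(0) = 0, da la sacudida: j(t) = -48·sin(2·t). La integral de la sacudida, con a(0) = 24, da la aceleración: a(t) = 24·cos(2·t). Tenemos la aceleración a(t) = 24·cos(2·t). Sustituyendo t = pi/4: a(pi/4) = 0.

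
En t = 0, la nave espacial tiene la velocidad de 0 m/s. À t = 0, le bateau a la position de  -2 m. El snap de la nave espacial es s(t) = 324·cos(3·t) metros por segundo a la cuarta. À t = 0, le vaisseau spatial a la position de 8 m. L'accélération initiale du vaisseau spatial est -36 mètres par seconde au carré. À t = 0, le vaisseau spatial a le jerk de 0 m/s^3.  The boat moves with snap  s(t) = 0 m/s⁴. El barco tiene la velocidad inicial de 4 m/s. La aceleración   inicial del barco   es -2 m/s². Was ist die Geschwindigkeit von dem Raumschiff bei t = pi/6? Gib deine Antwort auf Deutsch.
Ausgehend von dem Snap s(t) = 324·cos(3·t), nehmen wir 3 Integrale. Das Integral von dem Snap ist der Ruck. Mit j(0) = 0 erhalten wir j(t) = 108·sin(3·t). Die Stammfunktion von dem Ruck ist die Beschleunigung. Mit a(0) = -36 erhalten wir a(t) = -36·cos(3·t). Die Stammfunktion von der Beschleunigung ist die Geschwindigkeit. Mit v(0) = 0 erhalten wir v(t) = -12·sin(3·t). Wir haben die Geschwindigkeit v(t) = -12·sin(3·t). Durch Einsetzen von t = pi/6: v(pi/6) = -12.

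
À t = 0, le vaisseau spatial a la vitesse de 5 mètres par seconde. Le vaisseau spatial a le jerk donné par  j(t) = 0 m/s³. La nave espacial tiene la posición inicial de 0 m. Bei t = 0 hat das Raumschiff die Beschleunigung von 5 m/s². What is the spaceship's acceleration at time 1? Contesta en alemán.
Wir müssen die Stammfunktion unserer Gleichung für den Ruck j(t) = 0 1-mal finden. Die Stammfunktion von dem Ruck, mit a(0) = 5, ergibt die Beschleunigung: a(t) = 5. Wir haben die Beschleunigung a(t) = 5. Durch Einsetzen von t = 1: a(1) = 5.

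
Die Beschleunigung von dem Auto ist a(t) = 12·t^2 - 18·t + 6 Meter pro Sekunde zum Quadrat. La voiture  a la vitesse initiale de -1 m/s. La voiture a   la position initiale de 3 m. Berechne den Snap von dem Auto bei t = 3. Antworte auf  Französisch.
En partant de l'accélération a(t) = 12·t^2 - 18·t + 6, nous prenons 2 dérivées. En dérivant l'accélération, nous obtenons le jerk: j(t) = 24·t - 18. En prenant d/dt de j(t), nous trouvons s(t) = 24. Nous avons le snap s(t) = 24. En substituant t = 3: s(3) = 24.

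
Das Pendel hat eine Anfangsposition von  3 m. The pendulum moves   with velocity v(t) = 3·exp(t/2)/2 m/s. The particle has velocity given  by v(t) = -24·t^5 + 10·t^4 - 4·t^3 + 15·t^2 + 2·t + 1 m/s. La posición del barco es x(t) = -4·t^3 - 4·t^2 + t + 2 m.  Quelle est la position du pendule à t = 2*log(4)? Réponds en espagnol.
Necesitamos integrar nuestra ecuación de la velocidad v(t) = 3·exp(t/2)/2 1 vez. Integrando la velocidad y usando la condición inicial x(0) = 3, obtenemos x(t) = 3·exp(t/2). Usando x(t) = 3·exp(t/2) y sustituyendo t = 2*log(4), encontramos x = 12.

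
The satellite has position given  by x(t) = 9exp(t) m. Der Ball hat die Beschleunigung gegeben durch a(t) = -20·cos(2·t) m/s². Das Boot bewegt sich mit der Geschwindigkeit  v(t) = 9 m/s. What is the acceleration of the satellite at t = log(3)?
Starting from position x(t) = 9·exp(t), we take 2 derivatives. The derivative of position gives velocity: v(t) = 9·exp(t). The derivative of velocity gives acceleration: a(t) = 9·exp(t). Using a(t) = 9·exp(t) and substituting t = log(3), we find a = 27.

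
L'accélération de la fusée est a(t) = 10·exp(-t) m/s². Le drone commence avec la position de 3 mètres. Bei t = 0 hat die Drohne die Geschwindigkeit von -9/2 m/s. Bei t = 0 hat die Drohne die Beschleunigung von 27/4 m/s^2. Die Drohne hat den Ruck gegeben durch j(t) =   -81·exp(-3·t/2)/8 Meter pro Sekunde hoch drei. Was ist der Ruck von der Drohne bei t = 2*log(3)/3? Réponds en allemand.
Mit j(t) = -81·exp(-3·t/2)/8 und Einsetzen von t = 2*log(3)/3, finden wir j = -27/8.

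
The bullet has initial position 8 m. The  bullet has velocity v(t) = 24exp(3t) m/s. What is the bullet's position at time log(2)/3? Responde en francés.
Nous devons trouver l'intégrale de notre équation de la vitesse v(t) = 24·exp(3·t) 1 fois. La primitive de la vitesse est la position. En utilisant x(0) = 8, nous obtenons x(t) = 8·exp(3·t). En utilisant x(t) = 8·exp(3·t) et en substituant t = log(2)/3, nous trouvons x = 16.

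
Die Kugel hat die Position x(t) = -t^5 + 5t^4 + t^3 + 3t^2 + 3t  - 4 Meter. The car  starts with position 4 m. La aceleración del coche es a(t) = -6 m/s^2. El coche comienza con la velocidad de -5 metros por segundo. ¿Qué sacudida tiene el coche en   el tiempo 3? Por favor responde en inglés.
We must differentiate our acceleration equation a(t) = -6 1 time. The derivative of acceleration gives jerk: j(t) = 0. Using j(t) = 0 and substituting t = 3, we find j = 0.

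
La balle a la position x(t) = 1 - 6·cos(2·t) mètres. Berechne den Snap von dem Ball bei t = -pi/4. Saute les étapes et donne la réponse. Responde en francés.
s(-pi/4) = 0.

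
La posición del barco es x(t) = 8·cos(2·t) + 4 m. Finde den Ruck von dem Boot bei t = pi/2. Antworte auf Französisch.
Nous devons dériver notre équation de la position x(t) = 8·cos(2·t) + 4 3 fois. En dérivant la position, nous obtenons la vitesse: v(t) = -16·sin(2·t). La dérivée de la vitesse donne l'accélération: a(t) = -32·cos(2·t). La dérivée de l'accélération donne le jerk: j(t) = 64·sin(2·t). Nous avons le jerk j(t) = 64·sin(2·t). En substituant t = pi/2: j(pi/2) = 0.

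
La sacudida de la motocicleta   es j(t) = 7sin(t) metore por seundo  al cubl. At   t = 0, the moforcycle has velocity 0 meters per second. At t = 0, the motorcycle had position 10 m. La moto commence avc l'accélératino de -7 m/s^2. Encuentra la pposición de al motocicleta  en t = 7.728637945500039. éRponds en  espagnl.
Partiendo de la sacudida j(t) = 7·sin(t), tomamos 3 antiderivadas. La integral de la sacudida, con a(0) = -7, da la aceleración: a(t) = -7·cos(t). La antiderivada de la aceleración es la velocidad. Usando v(0) = 0, obtenemos v(t) = -7·sin(t). La integral de la velocidad, con x(0) = 10, da la posición: x(t) = 7·cos(t) + 3. De la ecuación de la posición x(t) = 7·cos(t) + 3, sustituimos t = 7.728637945500039 para obtener x = 3.87511013042398.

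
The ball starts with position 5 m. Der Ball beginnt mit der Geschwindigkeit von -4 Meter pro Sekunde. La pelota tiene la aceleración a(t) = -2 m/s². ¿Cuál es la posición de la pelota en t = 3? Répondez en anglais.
To find the answer, we compute 2 integrals of a(t) = -2. The antiderivative of acceleration is velocity. Using v(0) = -4, we get v(t) = -2·t - 4. Taking ∫v(t)dt and applying x(0) = 5, we find x(t) = -t^2 - 4·t + 5. From the given position equation x(t) = -t^2 - 4·t + 5, we substitute t = 3 to get x = -16.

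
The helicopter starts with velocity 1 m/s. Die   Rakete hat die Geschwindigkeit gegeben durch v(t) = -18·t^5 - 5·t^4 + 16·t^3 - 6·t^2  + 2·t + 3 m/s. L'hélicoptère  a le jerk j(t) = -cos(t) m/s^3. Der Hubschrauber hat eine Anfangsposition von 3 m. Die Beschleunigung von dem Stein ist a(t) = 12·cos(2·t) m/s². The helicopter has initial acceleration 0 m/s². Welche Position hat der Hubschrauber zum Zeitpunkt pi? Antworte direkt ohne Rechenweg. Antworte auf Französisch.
À t = pi, x = 3.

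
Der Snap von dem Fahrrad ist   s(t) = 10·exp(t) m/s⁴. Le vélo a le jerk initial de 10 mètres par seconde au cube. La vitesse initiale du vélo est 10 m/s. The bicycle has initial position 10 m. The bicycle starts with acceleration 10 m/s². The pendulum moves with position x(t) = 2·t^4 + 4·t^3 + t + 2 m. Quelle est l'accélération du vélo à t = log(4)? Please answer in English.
To find the answer, we compute 2 integrals of s(t) = 10·exp(t). Taking ∫s(t)dt and applying j(0) = 10, we find j(t) = 10·exp(t). Taking ∫j(t)dt and applying a(0) = 10, we find a(t) = 10·exp(t). From the given acceleration equation a(t) = 10·exp(t), we substitute t = log(4) to get a = 40.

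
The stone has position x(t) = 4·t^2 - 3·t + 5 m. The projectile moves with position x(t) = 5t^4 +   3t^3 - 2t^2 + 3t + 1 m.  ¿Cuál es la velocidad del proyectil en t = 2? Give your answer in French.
Nous devons dériver notre équation de la position x(t) = 5·t^4 + 3·t^3 - 2·t^2 + 3·t + 1 1 fois. En prenant d/dt de x(t), nous trouvons v(t) = 20·t^3 + 9·t^2 - 4·t + 3. De l'équation de la vitesse v(t) = 20·t^3 + 9·t^2 - 4·t + 3, nous substituons t = 2 pour obtenir v = 191.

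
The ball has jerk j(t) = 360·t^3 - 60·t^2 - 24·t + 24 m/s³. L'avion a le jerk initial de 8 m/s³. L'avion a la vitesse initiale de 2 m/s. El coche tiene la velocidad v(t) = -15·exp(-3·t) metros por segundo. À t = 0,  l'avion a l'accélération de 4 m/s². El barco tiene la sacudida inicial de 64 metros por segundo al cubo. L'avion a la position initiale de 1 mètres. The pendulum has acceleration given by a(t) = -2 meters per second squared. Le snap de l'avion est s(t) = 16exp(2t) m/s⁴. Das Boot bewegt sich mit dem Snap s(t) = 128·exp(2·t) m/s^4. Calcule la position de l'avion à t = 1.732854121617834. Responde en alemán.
Um dies zu lösen, müssen wir 4 Stammfunktionen unserer Gleichung für den Snap s(t) = 16·exp(2·t) finden. Das Integral von dem Snap, mit j(0) = 8, ergibt den Ruck: j(t) = 8·exp(2·t). Mit ∫j(t)dt und Anwendung von a(0) = 4, finden wir a(t) = 4·exp(2·t). Mit ∫a(t)dt und Anwendung von v(0) = 2, finden wir v(t) = 2·exp(2·t). Mit ∫v(t)dt und Anwendung von x(0) = 1, finden wir x(t) = exp(2·t). Wir haben die Position x(t) = exp(2·t). Durch Einsetzen von t = 1.732854121617834: x(1.732854121617834) = 31.9991149061908.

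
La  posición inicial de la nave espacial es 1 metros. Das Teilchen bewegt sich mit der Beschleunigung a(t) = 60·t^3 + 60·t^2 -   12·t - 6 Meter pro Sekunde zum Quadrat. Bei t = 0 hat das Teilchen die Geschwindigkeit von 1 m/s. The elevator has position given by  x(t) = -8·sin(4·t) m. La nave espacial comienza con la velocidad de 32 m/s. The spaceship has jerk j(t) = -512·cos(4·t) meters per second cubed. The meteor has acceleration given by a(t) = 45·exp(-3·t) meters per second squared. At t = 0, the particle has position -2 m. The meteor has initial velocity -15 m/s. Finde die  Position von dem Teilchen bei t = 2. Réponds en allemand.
Ausgehend von der Beschleunigung a(t) = 60·t^3 + 60·t^2 - 12·t - 6, nehmen wir 2 Stammfunktionen. Das Integral von der Beschleunigung, mit v(0) = 1, ergibt die Geschwindigkeit: v(t) = 15·t^4 + 20·t^3 - 6·t^2 - 6·t + 1. Mit ∫v(t)dt und Anwendung von x(0) = -2, finden wir x(t) = 3·t^5 + 5·t^4 - 2·t^3 - 3·t^2 + t - 2. Wir haben die Position x(t) = 3·t^5 + 5·t^4 - 2·t^3 - 3·t^2 + t - 2. Durch Einsetzen von t = 2: x(2) = 148.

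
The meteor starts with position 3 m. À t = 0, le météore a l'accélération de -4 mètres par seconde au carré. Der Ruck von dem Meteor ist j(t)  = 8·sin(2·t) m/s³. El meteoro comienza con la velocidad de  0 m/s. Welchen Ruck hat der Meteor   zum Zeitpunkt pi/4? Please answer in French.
De l'équation du jerk j(t) = 8·sin(2·t), nous substituons t = pi/4 pour obtenir j = 8.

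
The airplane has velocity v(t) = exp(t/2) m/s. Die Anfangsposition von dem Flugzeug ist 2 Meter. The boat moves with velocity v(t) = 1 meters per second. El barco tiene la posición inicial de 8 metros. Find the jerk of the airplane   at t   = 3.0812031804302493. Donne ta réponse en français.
En partant de la vitesse v(t) = exp(t/2), nous prenons 2 dérivées. En dérivant la vitesse, nous obtenons l'accélération: a(t) = exp(t/2)/2. En dérivant l'accélération, nous obtenons le jerk: j(t) = exp(t/2)/4. Nous avons le jerk j(t) = exp(t/2)/4. En substituant t = 3.0812031804302493: j(3.0812031804302493) = 1.16684932177619.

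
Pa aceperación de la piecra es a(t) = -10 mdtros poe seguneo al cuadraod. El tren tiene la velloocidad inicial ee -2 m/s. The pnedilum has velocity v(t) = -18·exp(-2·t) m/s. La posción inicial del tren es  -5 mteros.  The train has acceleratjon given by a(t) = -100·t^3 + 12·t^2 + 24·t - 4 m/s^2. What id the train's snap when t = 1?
To solve this, we need to take 2 derivatives of our acceleration equation a(t) = -100·t^3 + 12·t^2 + 24·t - 4. Differentiating acceleration, we get jerk: j(t) = -300·t^2 + 24·t + 24. Differentiating jerk, we get snap: s(t) = 24 - 600·t. Using s(t) = 24 - 600·t and substituting t = 1, we find s = -576.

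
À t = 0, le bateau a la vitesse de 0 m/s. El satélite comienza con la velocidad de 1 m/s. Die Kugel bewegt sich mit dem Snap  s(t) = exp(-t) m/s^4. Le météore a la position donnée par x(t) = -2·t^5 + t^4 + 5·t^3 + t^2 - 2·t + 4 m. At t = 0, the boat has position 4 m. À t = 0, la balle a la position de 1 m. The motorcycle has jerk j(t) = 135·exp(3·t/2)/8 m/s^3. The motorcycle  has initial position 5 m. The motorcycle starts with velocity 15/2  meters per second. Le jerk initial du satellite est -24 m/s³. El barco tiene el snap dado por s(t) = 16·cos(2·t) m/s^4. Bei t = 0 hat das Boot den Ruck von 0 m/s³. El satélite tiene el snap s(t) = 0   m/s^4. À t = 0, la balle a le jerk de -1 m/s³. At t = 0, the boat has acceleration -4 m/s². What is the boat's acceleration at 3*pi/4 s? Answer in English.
Starting from snap s(t) = 16·cos(2·t), we take 2 integrals. The integral of snap is jerk. Using j(0) = 0, we get j(t) = 8·sin(2·t). Taking ∫j(t)dt and applying a(0) = -4, we find a(t) = -4·cos(2·t). Using a(t) = -4·cos(2·t) and substituting t = 3*pi/4, we find a = 0.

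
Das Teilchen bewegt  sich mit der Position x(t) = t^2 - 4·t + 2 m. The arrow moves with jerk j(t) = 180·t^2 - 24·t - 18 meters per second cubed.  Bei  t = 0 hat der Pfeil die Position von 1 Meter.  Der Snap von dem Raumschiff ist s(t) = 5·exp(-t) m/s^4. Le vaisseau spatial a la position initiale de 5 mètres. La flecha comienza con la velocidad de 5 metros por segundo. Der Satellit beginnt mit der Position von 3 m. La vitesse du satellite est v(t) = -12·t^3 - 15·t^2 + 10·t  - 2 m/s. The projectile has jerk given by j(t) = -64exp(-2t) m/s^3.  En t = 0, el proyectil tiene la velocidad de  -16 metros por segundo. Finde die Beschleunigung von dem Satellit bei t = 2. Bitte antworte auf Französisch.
Nous devons dériver notre équation de la vitesse v(t) = -12·t^3 - 15·t^2 + 10·t - 2 1 fois. En prenant d/dt de v(t), nous trouvons a(t) = -36·t^2 - 30·t + 10. En utilisant a(t) = -36·t^2 - 30·t + 10 et en substituant t = 2, nous trouvons a = -194.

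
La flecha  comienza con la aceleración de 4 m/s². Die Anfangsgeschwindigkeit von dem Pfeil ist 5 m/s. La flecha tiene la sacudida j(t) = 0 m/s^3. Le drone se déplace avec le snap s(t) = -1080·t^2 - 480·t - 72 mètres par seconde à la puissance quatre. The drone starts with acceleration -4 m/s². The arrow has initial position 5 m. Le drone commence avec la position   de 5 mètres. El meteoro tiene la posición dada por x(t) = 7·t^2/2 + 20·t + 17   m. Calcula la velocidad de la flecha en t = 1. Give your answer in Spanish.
Necesitamos integrar nuestra ecuación de la sacudida j(t) = 0 2 veces. La integral de la sacudida es la aceleración. Usando a(0) = 4, obtenemos a(t) = 4. La integral de la aceleración es la velocidad. Usando v(0) = 5, obtenemos v(t) = 4·t + 5. Tenemos la velocidad v(t) = 4·t + 5. Sustituyendo t = 1: v(1) = 9.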